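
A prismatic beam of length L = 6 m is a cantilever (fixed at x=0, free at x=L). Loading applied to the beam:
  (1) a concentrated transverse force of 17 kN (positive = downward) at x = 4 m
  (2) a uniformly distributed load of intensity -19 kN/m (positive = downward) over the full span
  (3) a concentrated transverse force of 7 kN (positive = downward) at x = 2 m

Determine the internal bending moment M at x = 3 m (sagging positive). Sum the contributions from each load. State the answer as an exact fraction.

M(3) = 137/2 kN·m

Load 1 — point force P=17 kN at a=4 m (b=L-a=2):
  M_1 = -P(a-x)  [x≤a] = -17·(4-3) = -17 kN·m
Load 2 — uniform load w=-19 kN/m over full span:
  M_2 = -w(L-x)²/2 = -(-19)·(6-3)²/2 = 171/2 kN·m
Load 3 — point force P=7 kN at a=2 m (b=L-a=4):
  M_3 = 0  [x>a] = 0 kN·m
Superposition: M = Σ M_i = 137/2 kN·m ≈ 68.500000 kN·m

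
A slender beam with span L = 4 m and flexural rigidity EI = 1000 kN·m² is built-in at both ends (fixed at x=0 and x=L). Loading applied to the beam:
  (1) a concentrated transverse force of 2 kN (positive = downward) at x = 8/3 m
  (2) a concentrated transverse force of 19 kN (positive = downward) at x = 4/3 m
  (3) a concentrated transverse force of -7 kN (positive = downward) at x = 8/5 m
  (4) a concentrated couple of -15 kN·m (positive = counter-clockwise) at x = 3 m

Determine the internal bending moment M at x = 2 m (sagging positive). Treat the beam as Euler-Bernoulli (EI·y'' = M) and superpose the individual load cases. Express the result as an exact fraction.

M(2) = -397/300 kN·m

Load 1 — point force P=2 kN at a=8/3 m (b=L-a=4/3):
  M_1 = Pb²(3a+b)x/L³ - Pab²/L²  [x≤a] = 2·(4/3)²·(3·(8/3)+(4/3))·2/4³ - 2·(8/3)·(4/3)²/4² = 4/9 kN·m
Load 2 — point force P=19 kN at a=4/3 m (b=L-a=8/3):
  M_2 = Pa²(a+3b)(L-x)/L³ - Pa²b/L²  [x>a] = 19·(4/3)²·((4/3)+3·(8/3))·(4-2)/4³ - 19·(4/3)²·(8/3)/4² = 38/9 kN·m
Load 3 — point force P=-7 kN at a=8/5 m (b=L-a=12/5):
  M_3 = Pa²(a+3b)(L-x)/L³ - Pa²b/L²  [x>a] = (-7)·(8/5)²·((8/5)+3·(12/5))·(4-2)/4³ - (-7)·(8/5)²·(12/5)/4² = -56/25 kN·m
Load 4 — applied couple M₀=-15 kN·m at a=3 m (b=L-a=1):
  M_4 = R_Ax - M_A  [x≤a] with R_A=-135/32, M_A=-75/16 = (-135/32)·2 - (-75/16) = -15/4 kN·m
Superposition: M = Σ M_i = -397/300 kN·m ≈ -1.323333 kN·m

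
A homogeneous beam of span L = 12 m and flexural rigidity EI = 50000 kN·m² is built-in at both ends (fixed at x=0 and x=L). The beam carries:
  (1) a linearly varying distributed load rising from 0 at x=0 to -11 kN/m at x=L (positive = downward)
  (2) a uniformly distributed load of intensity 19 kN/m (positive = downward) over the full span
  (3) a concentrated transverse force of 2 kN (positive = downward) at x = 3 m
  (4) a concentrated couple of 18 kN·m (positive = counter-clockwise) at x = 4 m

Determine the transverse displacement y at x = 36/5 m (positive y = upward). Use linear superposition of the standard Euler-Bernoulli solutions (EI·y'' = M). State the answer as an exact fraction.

Load 1 — triangular load w₀=-11 kN/m (0→w₀ over full span):
  y_1 = -w₀x²(L-x)²(x+2L)/(120LEI) = -(-11)·(36/5)²·(12-(36/5))²·((36/5)+2·12)/(120·12·50000) = 277992/48828125 m
Load 2 — uniform load w=19 kN/m over full span:
  y_2 = -wx²(L-x)²/(24EI) = -19·(36/5)²·(12-(36/5))²/(24·50000) = -36936/1953125 m
Load 3 — point force P=2 kN at a=3 m (b=L-a=9):
  y_3 = -Pa²(L-x)²(3bL-(3b+a)(L-x))/(6L³EI)  [x>a] = -2·3²·(12-(36/5))²·(3·9·12-(3·9+3)·(12-(36/5)))/(6·12³·50000) = -9/62500 m
Load 4 — applied couple M₀=18 kN·m at a=4 m (b=L-a=8):
  y_4 = (R_Ax³/6 - M_Ax²/2 - M₀(x-a)²/2)/EI  [x>a] with R_A=2, M_A=0 = (2·(36/5)³/6 - 0·(36/5)²/2 - 18·((36/5)-4)²/2)/50000 = 252/390625 m
Superposition: y = Σ y_i = -2483757/195312500 m ≈ -0.012717 m

y(36/5) = -2483757/195312500 m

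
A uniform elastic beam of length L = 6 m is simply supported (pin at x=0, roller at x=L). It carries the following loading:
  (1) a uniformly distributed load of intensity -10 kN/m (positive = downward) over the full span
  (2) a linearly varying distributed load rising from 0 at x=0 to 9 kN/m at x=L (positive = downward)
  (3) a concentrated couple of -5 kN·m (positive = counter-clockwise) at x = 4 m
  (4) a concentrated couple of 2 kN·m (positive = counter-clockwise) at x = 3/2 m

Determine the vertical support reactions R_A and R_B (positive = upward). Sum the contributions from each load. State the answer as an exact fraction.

Load 1 — uniform load w=-10 kN/m over full span:
  R_A = wL/2 = (-10)·6/2 = -30 kN
  R_B = wL/2 = (-10)·6/2 = -30 kN
Load 2 — triangular load w₀=9 kN/m (0→w₀ over full span):
  R_A = w₀L/6 = 9·6/6 = 9 kN
  R_B = w₀L/3 = 9·6/3 = 18 kN
Load 3 — applied couple M₀=-5 kN·m at a=4 m (b=L-a=2):
  R_A = M₀/L = (-5)/6 = -5/6 kN
  R_B = -M₀/L = -(-5)/6 = 5/6 kN
Load 4 — applied couple M₀=2 kN·m at a=3/2 m (b=L-a=9/2):
  R_A = M₀/L = 2/6 = 1/3 kN
  R_B = -M₀/L = -2/6 = -1/3 kN
Superposition: R_A = -43/2 kN, R_B = -23/2 kN

R_A = -43/2 kN, R_B = -23/2 kN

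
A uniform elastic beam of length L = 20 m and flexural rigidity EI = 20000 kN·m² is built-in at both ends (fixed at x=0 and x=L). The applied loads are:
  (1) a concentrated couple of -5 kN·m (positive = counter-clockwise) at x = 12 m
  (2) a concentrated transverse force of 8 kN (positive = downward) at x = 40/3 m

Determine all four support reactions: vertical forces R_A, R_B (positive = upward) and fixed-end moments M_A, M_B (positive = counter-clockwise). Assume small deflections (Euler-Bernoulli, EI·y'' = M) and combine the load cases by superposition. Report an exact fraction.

R_A = 1157/675 kN, M_A = 1384/135 kN·m, R_B = 4243/675 kN, M_B = -3281/135 kN·m

Load 1 — applied couple M₀=-5 kN·m at a=12 m (b=L-a=8):
  R_A = 6M₀ab/L³ = 6·(-5)·12·8/20³ = -9/25 kN
  M_A = M₀b(2a-b)/L² = (-5)·8·(2·12-8)/20² = -8/5 kN·m
  R_B = -6M₀ab/L³ = -6·(-5)·12·8/20³ = 9/25 kN
  M_B = M₀a(2b-a)/L² = (-5)·12·(2·8-12)/20² = -3/5 kN·m
Load 2 — point force P=8 kN at a=40/3 m (b=L-a=20/3):
  R_A = Pb²(3a+b)/L³ = 8·(20/3)²·(3·(40/3)+(20/3))/20³ = 56/27 kN
  M_A = Pab²/L² = 8·(40/3)·(20/3)²/20² = 320/27 kN·m
  R_B = Pa²(a+3b)/L³ = 8·(40/3)²·((40/3)+3·(20/3))/20³ = 160/27 kN
  M_B = -Pa²b/L² = -8·(40/3)²·(20/3)/20² = -640/27 kN·m
Superposition: R_A = 1157/675 kN, M_A = 1384/135 kN·m, R_B = 4243/675 kN, M_B = -3281/135 kN·m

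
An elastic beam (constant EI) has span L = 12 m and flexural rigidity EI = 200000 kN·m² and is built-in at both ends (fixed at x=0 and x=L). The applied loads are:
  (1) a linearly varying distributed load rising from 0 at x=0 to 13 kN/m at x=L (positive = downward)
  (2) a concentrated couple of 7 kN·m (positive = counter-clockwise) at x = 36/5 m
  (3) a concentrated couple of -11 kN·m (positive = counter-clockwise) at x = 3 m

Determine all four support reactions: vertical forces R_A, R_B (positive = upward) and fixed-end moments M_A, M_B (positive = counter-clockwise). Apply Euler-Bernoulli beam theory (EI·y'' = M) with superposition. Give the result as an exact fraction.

Load 1 — triangular load w₀=13 kN/m (0→w₀ over full span):
  R_A = 3w₀L/20 = 3·13·12/20 = 117/5 kN
  M_A = w₀L²/30 = 13·12²/30 = 312/5 kN·m
  R_B = 7w₀L/20 = 7·13·12/20 = 273/5 kN
  M_B = -w₀L²/20 = -13·12²/20 = -468/5 kN·m
Load 2 — applied couple M₀=7 kN·m at a=36/5 m (b=L-a=24/5):
  R_A = 6M₀ab/L³ = 6·7·(36/5)·(24/5)/12³ = 21/25 kN
  M_A = M₀b(2a-b)/L² = 7·(24/5)·(2·(36/5)-(24/5))/12² = 56/25 kN·m
  R_B = -6M₀ab/L³ = -6·7·(36/5)·(24/5)/12³ = -21/25 kN
  M_B = M₀a(2b-a)/L² = 7·(36/5)·(2·(24/5)-(36/5))/12² = 21/25 kN·m
Load 3 — applied couple M₀=-11 kN·m at a=3 m (b=L-a=9):
  R_A = 6M₀ab/L³ = 6·(-11)·3·9/12³ = -33/32 kN
  M_A = M₀b(2a-b)/L² = (-11)·9·(2·3-9)/12² = 33/16 kN·m
  R_B = -6M₀ab/L³ = -6·(-11)·3·9/12³ = 33/32 kN
  M_B = M₀a(2b-a)/L² = (-11)·3·(2·9-3)/12² = -55/16 kN·m
Superposition: R_A = 18567/800 kN, M_A = 26681/400 kN·m, R_B = 43833/800 kN, M_B = -38479/400 kN·m

R_A = 18567/800 kN, M_A = 26681/400 kN·m, R_B = 43833/800 kN, M_B = -38479/400 kN·m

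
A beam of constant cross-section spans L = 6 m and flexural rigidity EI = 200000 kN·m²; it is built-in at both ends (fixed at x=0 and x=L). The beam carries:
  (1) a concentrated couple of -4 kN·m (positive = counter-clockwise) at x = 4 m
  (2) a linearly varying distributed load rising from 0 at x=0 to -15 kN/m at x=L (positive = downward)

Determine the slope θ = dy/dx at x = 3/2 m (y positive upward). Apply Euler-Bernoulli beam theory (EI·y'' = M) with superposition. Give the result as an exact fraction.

θ(3/2) = 683/10240000 rad

Load 1 — applied couple M₀=-4 kN·m at a=4 m (b=L-a=2):
  θ_1 = (R_Ax²/2 - M_Ax)/EI  [x≤a] with R_A=-8/9, M_A=-4/3 = ((-8/9)·(3/2)²/2 - (-4/3)·(3/2))/200000 = 1/200000 rad
Load 2 — triangular load w₀=-15 kN/m (0→w₀ over full span):
  θ_2 = -w₀(2x(L-x)(L-2x)(x+2L)+x²(L-x)²)/(120LEI) = -(-15)·(2·(3/2)·(6-(3/2))·(6-2·(3/2))·((3/2)+2·6)+(3/2)²·(6-(3/2))²)/(120·6·200000) = 3159/51200000 rad
Superposition: θ = Σ θ_i = 683/10240000 rad ≈ 0.000067 rad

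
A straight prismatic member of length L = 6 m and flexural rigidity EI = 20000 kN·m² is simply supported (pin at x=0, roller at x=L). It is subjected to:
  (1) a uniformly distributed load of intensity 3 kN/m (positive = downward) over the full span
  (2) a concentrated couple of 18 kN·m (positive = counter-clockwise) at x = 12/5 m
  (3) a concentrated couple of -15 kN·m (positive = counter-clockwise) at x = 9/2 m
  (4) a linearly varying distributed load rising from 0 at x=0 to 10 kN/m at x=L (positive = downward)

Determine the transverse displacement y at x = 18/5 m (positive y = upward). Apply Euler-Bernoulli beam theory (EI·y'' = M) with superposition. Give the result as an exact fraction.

Load 1 — uniform load w=3 kN/m over full span:
  y_1 = -wx(L³-2Lx²+x³)/(24EI) = -3·(18/5)·(6³-2·6·(18/5)²+(18/5)³)/(24·20000) = -7533/3125000 m
Load 2 — applied couple M₀=18 kN·m at a=12/5 m (b=L-a=18/5):
  y_2 = (M₀x³/(6L)-M₀(x-a)²/2+C₁x)/EI  [x>a] with C₁=M₀(3b²-L²)/(6L)=36/25 = (18·(18/5)³/(6·6)-18·((18/5)-(12/5))²/2+(36/25)·(18/5))/20000 = 243/312500 m
Load 3 — applied couple M₀=-15 kN·m at a=9/2 m (b=L-a=3/2):
  y_3 = (M₀x³/(6L)+C₁x)/EI  [x≤a] with C₁=M₀(3b²-L²)/(6L)=195/16 = ((-15)·(18/5)³/(6·6)+(195/16)·(18/5))/20000 = 4887/4000000 m
Load 4 — triangular load w₀=10 kN/m (0→w₀ over full span):
  y_4 = -w₀x(7L⁴-10L²x²+3x⁴)/(360LEI) = -10·(18/5)·(7·6⁴-10·6²·(18/5)²+3·(18/5)⁴)/(360·6·20000) = -7992/1953125 m
Superposition: y = Σ y_i = -2251557/500000000 m ≈ -0.004503 m

y(18/5) = -2251557/500000000 m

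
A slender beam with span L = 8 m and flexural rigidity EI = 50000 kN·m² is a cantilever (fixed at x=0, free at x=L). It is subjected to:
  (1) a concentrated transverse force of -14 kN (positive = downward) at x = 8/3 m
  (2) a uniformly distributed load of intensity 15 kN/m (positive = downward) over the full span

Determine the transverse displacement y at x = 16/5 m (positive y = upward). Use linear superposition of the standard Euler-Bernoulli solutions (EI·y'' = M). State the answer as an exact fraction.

y(16/5) = -1109152/31640625 m

Load 1 — point force P=-14 kN at a=8/3 m (b=L-a=16/3):
  y_1 = -Pa²(3x-a)/(6EI)  [x>a] = -(-14)·(8/3)²·(3·(16/5)-(8/3))/(6·50000) = 2912/1265625 m
Load 2 — uniform load w=15 kN/m over full span:
  y_2 = -wx²(x²-4Lx+6L²)/(24EI) = -15·(16/5)²·((16/5)²-4·8·(16/5)+6·8²)/(24·50000) = -14592/390625 m
Superposition: y = Σ y_i = -1109152/31640625 m ≈ -0.035055 m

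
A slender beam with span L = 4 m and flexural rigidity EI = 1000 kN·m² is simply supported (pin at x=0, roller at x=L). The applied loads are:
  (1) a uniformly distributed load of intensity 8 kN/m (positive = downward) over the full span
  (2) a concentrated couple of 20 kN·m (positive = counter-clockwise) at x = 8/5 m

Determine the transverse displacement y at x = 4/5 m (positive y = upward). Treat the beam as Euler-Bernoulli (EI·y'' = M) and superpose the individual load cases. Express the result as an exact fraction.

y(4/5) = -3412/234375 m

Load 1 — uniform load w=8 kN/m over full span:
  y_1 = -wx(L³-2Lx²+x³)/(24EI) = -8·(4/5)·(4³-2·4·(4/5)²+(4/5)³)/(24·1000) = -3712/234375 m
Load 2 — applied couple M₀=20 kN·m at a=8/5 m (b=L-a=12/5):
  y_2 = (M₀x³/(6L)+C₁x)/EI  [x≤a] with C₁=M₀(3b²-L²)/(6L)=16/15 = (20·(4/5)³/(6·4)+(16/15)·(4/5))/1000 = 4/3125 m
Superposition: y = Σ y_i = -3412/234375 m ≈ -0.014558 m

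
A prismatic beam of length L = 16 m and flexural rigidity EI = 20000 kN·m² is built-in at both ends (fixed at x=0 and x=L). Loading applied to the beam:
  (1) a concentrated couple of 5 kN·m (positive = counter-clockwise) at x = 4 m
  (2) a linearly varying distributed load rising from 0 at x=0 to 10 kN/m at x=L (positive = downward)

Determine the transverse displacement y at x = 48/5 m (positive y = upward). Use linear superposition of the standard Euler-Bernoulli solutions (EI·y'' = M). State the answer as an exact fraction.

y(48/5) = -78247/1953125 m

Load 1 — applied couple M₀=5 kN·m at a=4 m (b=L-a=12):
  y_1 = (R_Ax³/6 - M_Ax²/2 - M₀(x-a)²/2)/EI  [x>a] with R_A=45/128, M_A=-15/16 = ((45/128)·(48/5)³/6 - (-15/16)·(48/5)²/2 - 5·((48/5)-4)²/2)/20000 = 13/15625 m
Load 2 — triangular load w₀=10 kN/m (0→w₀ over full span):
  y_2 = -w₀x²(L-x)²(x+2L)/(120LEI) = -10·(48/5)²·(16-(48/5))²·((48/5)+2·16)/(120·16·20000) = -79872/1953125 m
Superposition: y = Σ y_i = -78247/1953125 m ≈ -0.040062 m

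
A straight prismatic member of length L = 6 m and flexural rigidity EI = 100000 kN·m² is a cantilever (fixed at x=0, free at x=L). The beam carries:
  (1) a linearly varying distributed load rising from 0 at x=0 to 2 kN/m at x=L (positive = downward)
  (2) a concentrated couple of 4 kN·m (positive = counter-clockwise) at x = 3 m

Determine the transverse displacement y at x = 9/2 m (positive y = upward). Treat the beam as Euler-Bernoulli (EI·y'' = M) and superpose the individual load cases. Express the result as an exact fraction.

Load 1 — triangular load w₀=2 kN/m (0→w₀ over full span):
  y_1 = (w₀Lx³/12-w₀L²x²/6-w₀x⁵/(120L))/EI = (2·6·(9/2)³/12-2·6²·(9/2)²/6-2·(9/2)⁵/(120·6))/100000 = -200961/128000000 m
Load 2 — applied couple M₀=4 kN·m at a=3 m (b=L-a=3):
  y_2 = M₀a(2x-a)/(2EI)  [x>a] = 4·3·(2·(9/2)-3)/(2·100000) = 9/25000 m
Superposition: y = Σ y_i = -154881/128000000 m ≈ -0.001210 m

y(9/2) = -154881/128000000 m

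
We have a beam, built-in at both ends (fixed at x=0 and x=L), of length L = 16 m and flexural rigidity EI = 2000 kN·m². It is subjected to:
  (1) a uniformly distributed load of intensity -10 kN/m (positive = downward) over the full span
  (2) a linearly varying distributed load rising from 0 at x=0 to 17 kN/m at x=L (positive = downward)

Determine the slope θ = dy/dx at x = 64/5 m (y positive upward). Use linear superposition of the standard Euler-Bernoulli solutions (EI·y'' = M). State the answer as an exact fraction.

Load 1 — uniform load w=-10 kN/m over full span:
  θ_1 = -wx(L-x)(L-2x)/(12EI) = -(-10)·(64/5)·(16-(64/5))·(16-2·(64/5))/(12·2000) = -512/3125 rad
Load 2 — triangular load w₀=17 kN/m (0→w₀ over full span):
  θ_2 = -w₀(2x(L-x)(L-2x)(x+2L)+x²(L-x)²)/(120LEI) = -17·(2·(64/5)·(16-(64/5))·(16-2·(64/5))·((64/5)+2·16)+(64/5)²·(16-(64/5))²)/(120·16·2000) = 34816/234375 rad
Superposition: θ = Σ θ_i = -3584/234375 rad ≈ -0.015292 rad

θ(64/5) = -3584/234375 rad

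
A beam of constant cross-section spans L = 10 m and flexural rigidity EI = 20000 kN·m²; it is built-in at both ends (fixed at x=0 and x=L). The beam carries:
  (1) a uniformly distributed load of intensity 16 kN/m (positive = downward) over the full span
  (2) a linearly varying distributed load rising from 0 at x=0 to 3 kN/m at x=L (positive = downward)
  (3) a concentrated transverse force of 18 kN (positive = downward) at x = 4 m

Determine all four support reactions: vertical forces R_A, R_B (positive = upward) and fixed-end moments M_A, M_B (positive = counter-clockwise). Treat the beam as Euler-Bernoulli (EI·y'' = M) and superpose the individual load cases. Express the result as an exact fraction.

Load 1 — uniform load w=16 kN/m over full span:
  R_A = wL/2 = 16·10/2 = 80 kN
  M_A = wL²/12 = 16·10²/12 = 400/3 kN·m
  R_B = wL/2 = 16·10/2 = 80 kN
  M_B = -wL²/12 = -16·10²/12 = -400/3 kN·m
Load 2 — triangular load w₀=3 kN/m (0→w₀ over full span):
  R_A = 3w₀L/20 = 3·3·10/20 = 9/2 kN
  M_A = w₀L²/30 = 3·10²/30 = 10 kN·m
  R_B = 7w₀L/20 = 7·3·10/20 = 21/2 kN
  M_B = -w₀L²/20 = -3·10²/20 = -15 kN·m
Load 3 — point force P=18 kN at a=4 m (b=L-a=6):
  R_A = Pb²(3a+b)/L³ = 18·6²·(3·4+6)/10³ = 1458/125 kN
  M_A = Pab²/L² = 18·4·6²/10² = 648/25 kN·m
  R_B = Pa²(a+3b)/L³ = 18·4²·(4+3·6)/10³ = 792/125 kN
  M_B = -Pa²b/L² = -18·4²·6/10² = -432/25 kN·m
Superposition: R_A = 24041/250 kN, M_A = 12694/75 kN·m, R_B = 24209/250 kN, M_B = -12421/75 kN·m

R_A = 24041/250 kN, M_A = 12694/75 kN·m, R_B = 24209/250 kN, M_B = -12421/75 kN·m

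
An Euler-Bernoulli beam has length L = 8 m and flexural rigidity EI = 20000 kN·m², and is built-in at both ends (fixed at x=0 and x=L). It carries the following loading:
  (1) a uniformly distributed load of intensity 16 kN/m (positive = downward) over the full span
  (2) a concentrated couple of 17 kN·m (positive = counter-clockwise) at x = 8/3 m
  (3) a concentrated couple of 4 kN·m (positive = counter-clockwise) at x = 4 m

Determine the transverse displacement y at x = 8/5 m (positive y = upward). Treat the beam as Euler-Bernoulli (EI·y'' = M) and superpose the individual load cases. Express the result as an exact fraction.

y(8/5) = -12083/3515625 m

Load 1 — uniform load w=16 kN/m over full span:
  y_1 = -wx²(L-x)²/(24EI) = -16·(8/5)²·(8-(8/5))²/(24·20000) = -4096/1171875 m
Load 2 — applied couple M₀=17 kN·m at a=8/3 m (b=L-a=16/3):
  y_2 = (R_Ax³/6 - M_Ax²/2)/EI  [x≤a] with R_A=17/6, M_A=0 = ((17/6)·(8/5)³/6 - 0·(8/5)²/2)/20000 = 68/703125 m
Load 3 — applied couple M₀=4 kN·m at a=4 m (b=L-a=4):
  y_3 = (R_Ax³/6 - M_Ax²/2)/EI  [x≤a] with R_A=3/4, M_A=1 = ((3/4)·(8/5)³/6 - 1·(8/5)²/2)/20000 = -3/78125 m
Superposition: y = Σ y_i = -12083/3515625 m ≈ -0.003437 m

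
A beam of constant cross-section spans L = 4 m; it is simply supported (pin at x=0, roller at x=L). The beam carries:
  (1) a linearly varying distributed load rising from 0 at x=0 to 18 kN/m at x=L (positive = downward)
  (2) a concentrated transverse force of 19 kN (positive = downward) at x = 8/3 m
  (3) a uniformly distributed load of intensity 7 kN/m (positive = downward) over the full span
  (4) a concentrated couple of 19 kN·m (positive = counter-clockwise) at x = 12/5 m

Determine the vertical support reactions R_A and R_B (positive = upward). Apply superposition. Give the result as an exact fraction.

R_A = 445/12 kN, R_B = 551/12 kN

Load 1 — triangular load w₀=18 kN/m (0→w₀ over full span):
  R_A = w₀L/6 = 18·4/6 = 12 kN
  R_B = w₀L/3 = 18·4/3 = 24 kN
Load 2 — point force P=19 kN at a=8/3 m (b=L-a=4/3):
  R_A = Pb/L = 19·(4/3)/4 = 19/3 kN
  R_B = Pa/L = 19·(8/3)/4 = 38/3 kN
Load 3 — uniform load w=7 kN/m over full span:
  R_A = wL/2 = 7·4/2 = 14 kN
  R_B = wL/2 = 7·4/2 = 14 kN
Load 4 — applied couple M₀=19 kN·m at a=12/5 m (b=L-a=8/5):
  R_A = M₀/L = 19/4 kN
  R_B = -M₀/L = -19/4 kN
Superposition: R_A = 445/12 kN, R_B = 551/12 kN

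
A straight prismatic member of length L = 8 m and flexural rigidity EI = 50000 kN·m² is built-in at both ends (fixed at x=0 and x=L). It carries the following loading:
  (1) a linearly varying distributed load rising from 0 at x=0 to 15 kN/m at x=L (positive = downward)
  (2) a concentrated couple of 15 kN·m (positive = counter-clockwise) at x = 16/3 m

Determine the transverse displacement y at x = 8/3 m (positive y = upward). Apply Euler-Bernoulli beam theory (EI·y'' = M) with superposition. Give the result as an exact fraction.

y(8/3) = -1046/759375 m

Load 1 — triangular load w₀=15 kN/m (0→w₀ over full span):
  y_1 = -w₀x²(L-x)²(x+2L)/(120LEI) = -15·(8/3)²·(8-(8/3))²·((8/3)+2·8)/(120·8·50000) = -896/759375 m
Load 2 — applied couple M₀=15 kN·m at a=16/3 m (b=L-a=8/3):
  y_2 = (R_Ax³/6 - M_Ax²/2)/EI  [x≤a] with R_A=5/2, M_A=5 = ((5/2)·(8/3)³/6 - 5·(8/3)²/2)/50000 = -2/10125 m
Superposition: y = Σ y_i = -1046/759375 m ≈ -0.001377 m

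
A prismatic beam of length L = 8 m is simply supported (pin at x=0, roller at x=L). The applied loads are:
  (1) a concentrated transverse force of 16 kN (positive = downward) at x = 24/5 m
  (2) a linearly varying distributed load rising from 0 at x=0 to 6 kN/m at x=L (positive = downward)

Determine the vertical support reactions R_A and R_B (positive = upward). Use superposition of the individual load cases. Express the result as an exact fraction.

R_A = 72/5 kN, R_B = 128/5 kN

Load 1 — point force P=16 kN at a=24/5 m (b=L-a=16/5):
  R_A = Pb/L = 16·(16/5)/8 = 32/5 kN
  R_B = Pa/L = 16·(24/5)/8 = 48/5 kN
Load 2 — triangular load w₀=6 kN/m (0→w₀ over full span):
  R_A = w₀L/6 = 6·8/6 = 8 kN
  R_B = w₀L/3 = 6·8/3 = 16 kN
Superposition: R_A = 72/5 kN, R_B = 128/5 kN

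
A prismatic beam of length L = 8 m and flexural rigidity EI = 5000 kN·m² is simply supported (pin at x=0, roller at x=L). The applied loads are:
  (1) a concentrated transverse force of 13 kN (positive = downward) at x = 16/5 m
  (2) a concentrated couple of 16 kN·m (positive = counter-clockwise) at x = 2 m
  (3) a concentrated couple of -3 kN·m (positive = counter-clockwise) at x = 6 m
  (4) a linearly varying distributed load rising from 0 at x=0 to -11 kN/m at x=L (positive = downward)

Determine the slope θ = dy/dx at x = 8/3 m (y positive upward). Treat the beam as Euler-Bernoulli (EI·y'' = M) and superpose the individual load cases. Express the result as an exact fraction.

Load 1 — point force P=13 kN at a=16/5 m (b=L-a=24/5):
  θ_1 = -Pb(L²-b²-3x²)/(6LEI)  [x≤a] = -13·(24/5)·(8²-(24/5)²-3·(8/3)²)/(6·8·5000) = -1196/234375 rad
Load 2 — applied couple M₀=16 kN·m at a=2 m (b=L-a=6):
  θ_2 = (M₀x²/(2L)-M₀(x-a)+C₁)/EI  [x>a] with C₁=M₀(3b²-L²)/(6L)=44/3 = (16·(8/3)²/(2·8)-16·((8/3)-2)+(44/3))/5000 = 1/450 rad
Load 3 — applied couple M₀=-3 kN·m at a=6 m (b=L-a=2):
  θ_3 = (M₀x²/(2L)+C₁)/EI  [x≤a] with C₁=M₀(3b²-L²)/(6L)=13/4 = ((-3)·(8/3)²/(2·8)+(13/4))/5000 = 23/60000 rad
Load 4 — triangular load w₀=-11 kN/m (0→w₀ over full span):
  θ_4 = -w₀(7L⁴-30L²x²+15x⁴)/(360LEI) = -(-11)·(7·8⁴-30·8²·(8/3)²+15·(8/3)⁴)/(360·8·5000) = 9152/759375 rad
Superposition: θ = Σ θ_i = 5804443/607500000 rad ≈ 0.009555 rad

θ(8/3) = 5804443/607500000 rad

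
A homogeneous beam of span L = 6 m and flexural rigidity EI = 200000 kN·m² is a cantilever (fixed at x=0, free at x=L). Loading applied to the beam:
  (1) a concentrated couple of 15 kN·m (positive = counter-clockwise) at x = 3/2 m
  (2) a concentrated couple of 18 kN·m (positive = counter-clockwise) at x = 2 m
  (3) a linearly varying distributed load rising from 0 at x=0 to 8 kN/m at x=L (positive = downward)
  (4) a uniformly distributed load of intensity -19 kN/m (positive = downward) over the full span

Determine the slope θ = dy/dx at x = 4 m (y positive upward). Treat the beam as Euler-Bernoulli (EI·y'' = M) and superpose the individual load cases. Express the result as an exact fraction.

Load 1 — applied couple M₀=15 kN·m at a=3/2 m (b=L-a=9/2):
  θ_1 = M₀a/EI  [x>a] = 15·(3/2)/200000 = 9/80000 rad
Load 2 — applied couple M₀=18 kN·m at a=2 m (b=L-a=4):
  θ_2 = M₀a/EI  [x>a] = 18·2/200000 = 9/50000 rad
Load 3 — triangular load w₀=8 kN/m (0→w₀ over full span):
  θ_3 = (w₀Lx²/4-w₀L²x/3-w₀x⁴/(24L))/EI = (8·6·4²/4-8·6²·4/3-8·4⁴/(24·6))/200000 = -29/28125 rad
Load 4 — uniform load w=-19 kN/m over full span:
  θ_4 = -wx(x²-3Lx+3L²)/(6EI) = -(-19)·4·(4²-3·6·4+3·6²)/(6·200000) = 247/75000 rad
Superposition: θ = Σ θ_i = 9197/3600000 rad ≈ 0.002555 rad

θ(4) = 9197/3600000 rad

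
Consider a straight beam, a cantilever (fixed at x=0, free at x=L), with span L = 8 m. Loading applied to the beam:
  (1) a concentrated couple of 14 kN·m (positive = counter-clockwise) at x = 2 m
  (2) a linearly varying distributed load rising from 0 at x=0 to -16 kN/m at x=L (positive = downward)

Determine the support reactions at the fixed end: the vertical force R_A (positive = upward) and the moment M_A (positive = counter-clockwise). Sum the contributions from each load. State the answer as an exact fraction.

R_A = -64 kN, M_A = -1066/3 kN·m

Load 1 — applied couple M₀=14 kN·m at a=2 m (b=L-a=6):
  R_A = 0 kN
  M_A = -M₀ = -14 kN·m
Load 2 — triangular load w₀=-16 kN/m (0→w₀ over full span):
  R_A = w₀L/2 = (-16)·8/2 = -64 kN
  M_A = w₀L²/3 = (-16)·8²/3 = -1024/3 kN·m
Superposition: R_A = -64 kN, M_A = -1066/3 kN·m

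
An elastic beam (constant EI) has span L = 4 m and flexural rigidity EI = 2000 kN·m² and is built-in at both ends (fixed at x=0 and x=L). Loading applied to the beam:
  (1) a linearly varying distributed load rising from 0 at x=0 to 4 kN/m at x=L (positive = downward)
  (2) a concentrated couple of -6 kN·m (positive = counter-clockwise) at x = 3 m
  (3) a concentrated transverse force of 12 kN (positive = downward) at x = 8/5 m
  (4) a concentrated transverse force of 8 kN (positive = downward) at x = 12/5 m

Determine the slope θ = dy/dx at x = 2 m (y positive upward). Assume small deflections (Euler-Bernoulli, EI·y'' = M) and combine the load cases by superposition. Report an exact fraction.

θ(2) = 1493/6000000 rad

Load 1 — triangular load w₀=4 kN/m (0→w₀ over full span):
  θ_1 = -w₀(2x(L-x)(L-2x)(x+2L)+x²(L-x)²)/(120LEI) = -4·(2·2·(4-2)·(4-2·2)·(2+2·4)+2²·(4-2)²)/(120·4·2000) = -1/15000 rad
Load 2 — applied couple M₀=-6 kN·m at a=3 m (b=L-a=1):
  θ_2 = (R_Ax²/2 - M_Ax)/EI  [x≤a] with R_A=-27/16, M_A=-15/8 = ((-27/16)·2²/2 - (-15/8)·2)/2000 = 3/16000 rad
Load 3 — point force P=12 kN at a=8/5 m (b=L-a=12/5):
  θ_3 = Pa²(L-x)(2bL-(3b+a)(L-x))/(2L³EI)  [x>a] = 12·(8/5)²·(4-2)·(2·(12/5)·4-(3·(12/5)+(8/5))·(4-2))/(2·4³·2000) = 6/15625 rad
Load 4 — point force P=8 kN at a=12/5 m (b=L-a=8/5):
  θ_4 = -Pb²x(2aL-(3a+b)x)/(2L³EI)  [x≤a] = -8·(8/5)²·2·(2·(12/5)·4-(3·(12/5)+(8/5))·2)/(2·4³·2000) = -4/15625 rad
Superposition: θ = Σ θ_i = 1493/6000000 rad ≈ 0.000249 rad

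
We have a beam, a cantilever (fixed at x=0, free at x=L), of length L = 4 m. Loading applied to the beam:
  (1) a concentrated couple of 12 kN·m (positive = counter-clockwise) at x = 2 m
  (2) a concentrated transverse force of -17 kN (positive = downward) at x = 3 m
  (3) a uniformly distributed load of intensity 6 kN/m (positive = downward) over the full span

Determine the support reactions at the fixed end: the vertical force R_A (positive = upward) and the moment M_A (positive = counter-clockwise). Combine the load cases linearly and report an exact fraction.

Load 1 — applied couple M₀=12 kN·m at a=2 m (b=L-a=2):
  R_A = 0 kN
  M_A = -M₀ = -12 kN·m
Load 2 — point force P=-17 kN at a=3 m (b=L-a=1):
  R_A = P = (-17) = -17 kN
  M_A = Pa = (-17)·3 = -51 kN·m
Load 3 — uniform load w=6 kN/m over full span:
  R_A = wL = 6·4 = 24 kN
  M_A = wL²/2 = 6·4²/2 = 48 kN·m
Superposition: R_A = 7 kN, M_A = -15 kN·m

R_A = 7 kN, M_A = -15 kN·m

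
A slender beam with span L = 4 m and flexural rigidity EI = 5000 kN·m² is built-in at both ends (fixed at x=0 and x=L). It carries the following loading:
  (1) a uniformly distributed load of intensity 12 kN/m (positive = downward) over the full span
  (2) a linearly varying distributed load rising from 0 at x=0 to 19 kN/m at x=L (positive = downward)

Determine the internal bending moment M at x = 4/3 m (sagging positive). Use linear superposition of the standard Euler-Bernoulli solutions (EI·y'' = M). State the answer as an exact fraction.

M(4/3) = 3452/405 kN·m

Load 1 — uniform load w=12 kN/m over full span:
  M_1 = wLx/2 - wL²/12 - wx²/2 = 12·4·(4/3)/2 - 12·4²/12 - 12·(4/3)²/2 = 16/3 kN·m
Load 2 — triangular load w₀=19 kN/m (0→w₀ over full span):
  M_2 = 3w₀Lx/20 - w₀L²/30 - w₀x³/(6L) = 3·19·4·(4/3)/20 - 19·4²/30 - 19·(4/3)³/(6·4) = 1292/405 kN·m
Superposition: M = Σ M_i = 3452/405 kN·m ≈ 8.523457 kN·m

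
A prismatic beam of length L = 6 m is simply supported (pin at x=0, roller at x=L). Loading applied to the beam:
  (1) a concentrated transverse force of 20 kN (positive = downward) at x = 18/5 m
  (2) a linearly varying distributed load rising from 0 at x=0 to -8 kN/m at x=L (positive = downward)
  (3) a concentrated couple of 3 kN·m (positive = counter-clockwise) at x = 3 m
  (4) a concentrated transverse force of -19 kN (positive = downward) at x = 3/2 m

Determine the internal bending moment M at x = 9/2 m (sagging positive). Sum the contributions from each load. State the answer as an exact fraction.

M(9/2) = -45/8 kN·m

Load 1 — point force P=20 kN at a=18/5 m (b=L-a=12/5):
  M_1 = Pa(L-x)/L  [x>a] = 20·(18/5)·(6-(9/2))/6 = 18 kN·m
Load 2 — triangular load w₀=-8 kN/m (0→w₀ over full span):
  M_2 = w₀Lx/6 - w₀x³/(6L) = (-8)·6·(9/2)/6 - (-8)·(9/2)³/(6·6) = -63/4 kN·m
Load 3 — applied couple M₀=3 kN·m at a=3 m (b=L-a=3):
  M_3 = M₀x/L - M₀  [x>a] = 3·(9/2)/6 - 3 = -3/4 kN·m
Load 4 — point force P=-19 kN at a=3/2 m (b=L-a=9/2):
  M_4 = Pa(L-x)/L  [x>a] = (-19)·(3/2)·(6-(9/2))/6 = -57/8 kN·m
Superposition: M = Σ M_i = -45/8 kN·m ≈ -5.625000 kN·m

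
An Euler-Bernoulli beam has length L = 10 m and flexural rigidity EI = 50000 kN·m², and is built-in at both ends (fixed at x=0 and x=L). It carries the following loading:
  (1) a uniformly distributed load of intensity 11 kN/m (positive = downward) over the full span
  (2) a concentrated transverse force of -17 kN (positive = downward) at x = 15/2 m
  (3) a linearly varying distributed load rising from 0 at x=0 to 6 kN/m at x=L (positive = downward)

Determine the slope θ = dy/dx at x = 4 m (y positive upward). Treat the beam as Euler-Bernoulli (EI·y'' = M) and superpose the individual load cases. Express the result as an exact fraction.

Load 1 — uniform load w=11 kN/m over full span:
  θ_1 = -wx(L-x)(L-2x)/(12EI) = -11·4·(10-4)·(10-2·4)/(12·50000) = -11/12500 rad
Load 2 — point force P=-17 kN at a=15/2 m (b=L-a=5/2):
  θ_2 = -Pb²x(2aL-(3a+b)x)/(2L³EI)  [x≤a] = -(-17)·(5/2)²·4·(2·(15/2)·10-(3·(15/2)+(5/2))·4)/(2·10³·50000) = 17/80000 rad
Load 3 — triangular load w₀=6 kN/m (0→w₀ over full span):
  θ_3 = -w₀(2x(L-x)(L-2x)(x+2L)+x²(L-x)²)/(120LEI) = -6·(2·4·(10-4)·(10-2·4)·(4+2·10)+4²·(10-4)²)/(120·10·50000) = -9/31250 rad
Superposition: θ = Σ θ_i = -1911/2000000 rad ≈ -0.000955 rad

θ(4) = -1911/2000000 rad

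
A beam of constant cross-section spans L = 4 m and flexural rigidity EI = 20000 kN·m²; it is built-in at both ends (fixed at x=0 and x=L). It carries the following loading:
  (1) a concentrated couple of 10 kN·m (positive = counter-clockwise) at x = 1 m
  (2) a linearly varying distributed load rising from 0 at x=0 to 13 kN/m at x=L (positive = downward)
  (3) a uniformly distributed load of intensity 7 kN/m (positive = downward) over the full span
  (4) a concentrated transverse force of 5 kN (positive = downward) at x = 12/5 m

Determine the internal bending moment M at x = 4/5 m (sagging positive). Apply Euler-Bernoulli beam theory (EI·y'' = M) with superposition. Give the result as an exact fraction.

M(4/5) = 2269/1000 kN·m

Load 1 — applied couple M₀=10 kN·m at a=1 m (b=L-a=3):
  M_1 = R_Ax - M_A  [x≤a] with R_A=45/16, M_A=-15/8 = (45/16)·(4/5) - (-15/8) = 33/8 kN·m
Load 2 — triangular load w₀=13 kN/m (0→w₀ over full span):
  M_2 = 3w₀Lx/20 - w₀L²/30 - w₀x³/(6L) = 3·13·4·(4/5)/20 - 13·4²/30 - 13·(4/5)³/(6·4) = -364/375 kN·m
Load 3 — uniform load w=7 kN/m over full span:
  M_3 = wLx/2 - wL²/12 - wx²/2 = 7·4·(4/5)/2 - 7·4²/12 - 7·(4/5)²/2 = -28/75 kN·m
Load 4 — point force P=5 kN at a=12/5 m (b=L-a=8/5):
  M_4 = Pb²(3a+b)x/L³ - Pab²/L²  [x≤a] = 5·(8/5)²·(3·(12/5)+(8/5))·(4/5)/4³ - 5·(12/5)·(8/5)²/4² = -64/125 kN·m
Superposition: M = Σ M_i = 2269/1000 kN·m ≈ 2.269000 kN·m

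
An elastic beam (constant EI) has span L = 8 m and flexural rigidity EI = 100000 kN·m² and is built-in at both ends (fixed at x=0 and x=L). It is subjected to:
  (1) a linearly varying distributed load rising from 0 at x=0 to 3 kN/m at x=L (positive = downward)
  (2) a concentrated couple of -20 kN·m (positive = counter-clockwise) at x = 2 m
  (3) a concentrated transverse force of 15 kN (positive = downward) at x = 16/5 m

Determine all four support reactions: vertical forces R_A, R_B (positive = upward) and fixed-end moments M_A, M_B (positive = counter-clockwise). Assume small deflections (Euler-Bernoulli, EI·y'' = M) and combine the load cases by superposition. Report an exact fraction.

R_A = 4203/400 kN, M_A = 2743/100 kN·m, R_B = 6597/400 kN, M_B = -2737/100 kN·m

Load 1 — triangular load w₀=3 kN/m (0→w₀ over full span):
  R_A = 3w₀L/20 = 3·3·8/20 = 18/5 kN
  M_A = w₀L²/30 = 3·8²/30 = 32/5 kN·m
  R_B = 7w₀L/20 = 7·3·8/20 = 42/5 kN
  M_B = -w₀L²/20 = -3·8²/20 = -48/5 kN·m
Load 2 — applied couple M₀=-20 kN·m at a=2 m (b=L-a=6):
  R_A = 6M₀ab/L³ = 6·(-20)·2·6/8³ = -45/16 kN
  M_A = M₀b(2a-b)/L² = (-20)·6·(2·2-6)/8² = 15/4 kN·m
  R_B = -6M₀ab/L³ = -6·(-20)·2·6/8³ = 45/16 kN
  M_B = M₀a(2b-a)/L² = (-20)·2·(2·6-2)/8² = -25/4 kN·m
Load 3 — point force P=15 kN at a=16/5 m (b=L-a=24/5):
  R_A = Pb²(3a+b)/L³ = 15·(24/5)²·(3·(16/5)+(24/5))/8³ = 243/25 kN
  M_A = Pab²/L² = 15·(16/5)·(24/5)²/8² = 432/25 kN·m
  R_B = Pa²(a+3b)/L³ = 15·(16/5)²·((16/5)+3·(24/5))/8³ = 132/25 kN
  M_B = -Pa²b/L² = -15·(16/5)²·(24/5)/8² = -288/25 kN·m
Superposition: R_A = 4203/400 kN, M_A = 2743/100 kN·m, R_B = 6597/400 kN, M_B = -2737/100 kN·m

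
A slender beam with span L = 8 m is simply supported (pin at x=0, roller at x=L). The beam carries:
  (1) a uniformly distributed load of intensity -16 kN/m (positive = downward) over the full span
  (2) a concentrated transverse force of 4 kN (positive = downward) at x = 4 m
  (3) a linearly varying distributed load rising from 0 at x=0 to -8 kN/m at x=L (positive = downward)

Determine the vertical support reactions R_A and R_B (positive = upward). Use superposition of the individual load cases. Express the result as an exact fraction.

Load 1 — uniform load w=-16 kN/m over full span:
  R_A = wL/2 = (-16)·8/2 = -64 kN
  R_B = wL/2 = (-16)·8/2 = -64 kN
Load 2 — point force P=4 kN at a=4 m (b=L-a=4):
  R_A = Pb/L = 4·4/8 = 2 kN
  R_B = Pa/L = 4·4/8 = 2 kN
Load 3 — triangular load w₀=-8 kN/m (0→w₀ over full span):
  R_A = w₀L/6 = (-8)·8/6 = -32/3 kN
  R_B = w₀L/3 = (-8)·8/3 = -64/3 kN
Superposition: R_A = -218/3 kN, R_B = -250/3 kN

R_A = -218/3 kN, R_B = -250/3 kN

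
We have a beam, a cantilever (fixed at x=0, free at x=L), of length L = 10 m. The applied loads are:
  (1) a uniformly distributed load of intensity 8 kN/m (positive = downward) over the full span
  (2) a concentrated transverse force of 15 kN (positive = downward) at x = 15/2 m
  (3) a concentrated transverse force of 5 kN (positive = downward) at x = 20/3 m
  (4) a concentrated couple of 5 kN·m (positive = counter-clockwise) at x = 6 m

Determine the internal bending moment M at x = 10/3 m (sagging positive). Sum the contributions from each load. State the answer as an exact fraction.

M(10/3) = -4535/18 kN·m

Load 1 — uniform load w=8 kN/m over full span:
  M_1 = -w(L-x)²/2 = -8·(10-(10/3))²/2 = -1600/9 kN·m
Load 2 — point force P=15 kN at a=15/2 m (b=L-a=5/2):
  M_2 = -P(a-x)  [x≤a] = -15·((15/2)-(10/3)) = -125/2 kN·m
Load 3 — point force P=5 kN at a=20/3 m (b=L-a=10/3):
  M_3 = -P(a-x)  [x≤a] = -5·((20/3)-(10/3)) = -50/3 kN·m
Load 4 — applied couple M₀=5 kN·m at a=6 m (b=L-a=4):
  M_4 = M₀  [x≤a] = 5 = 5 kN·m
Superposition: M = Σ M_i = -4535/18 kN·m ≈ -251.944444 kN·m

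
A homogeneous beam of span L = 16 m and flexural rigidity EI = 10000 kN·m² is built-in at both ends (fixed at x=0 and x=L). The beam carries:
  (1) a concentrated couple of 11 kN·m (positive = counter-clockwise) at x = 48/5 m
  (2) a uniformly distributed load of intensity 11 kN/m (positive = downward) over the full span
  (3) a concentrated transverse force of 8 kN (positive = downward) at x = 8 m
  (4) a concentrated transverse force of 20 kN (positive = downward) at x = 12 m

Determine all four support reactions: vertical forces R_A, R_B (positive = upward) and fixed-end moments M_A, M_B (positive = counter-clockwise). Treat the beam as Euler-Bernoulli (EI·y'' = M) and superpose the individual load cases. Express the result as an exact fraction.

R_A = 19223/200 kN, M_A = 20189/75 kN·m, R_B = 21577/200 kN, M_B = -22076/75 kN·m

Load 1 — applied couple M₀=11 kN·m at a=48/5 m (b=L-a=32/5):
  R_A = 6M₀ab/L³ = 6·11·(48/5)·(32/5)/16³ = 99/100 kN
  M_A = M₀b(2a-b)/L² = 11·(32/5)·(2·(48/5)-(32/5))/16² = 88/25 kN·m
  R_B = -6M₀ab/L³ = -6·11·(48/5)·(32/5)/16³ = -99/100 kN
  M_B = M₀a(2b-a)/L² = 11·(48/5)·(2·(32/5)-(48/5))/16² = 33/25 kN·m
Load 2 — uniform load w=11 kN/m over full span:
  R_A = wL/2 = 11·16/2 = 88 kN
  M_A = wL²/12 = 11·16²/12 = 704/3 kN·m
  R_B = wL/2 = 11·16/2 = 88 kN
  M_B = -wL²/12 = -11·16²/12 = -704/3 kN·m
Load 3 — point force P=8 kN at a=8 m (b=L-a=8):
  R_A = Pb²(3a+b)/L³ = 8·8²·(3·8+8)/16³ = 4 kN
  M_A = Pab²/L² = 8·8·8²/16² = 16 kN·m
  R_B = Pa²(a+3b)/L³ = 8·8²·(8+3·8)/16³ = 4 kN
  M_B = -Pa²b/L² = -8·8²·8/16² = -16 kN·m
Load 4 — point force P=20 kN at a=12 m (b=L-a=4):
  R_A = Pb²(3a+b)/L³ = 20·4²·(3·12+4)/16³ = 25/8 kN
  M_A = Pab²/L² = 20·12·4²/16² = 15 kN·m
  R_B = Pa²(a+3b)/L³ = 20·12²·(12+3·4)/16³ = 135/8 kN
  M_B = -Pa²b/L² = -20·12²·4/16² = -45 kN·m
Superposition: R_A = 19223/200 kN, M_A = 20189/75 kN·m, R_B = 21577/200 kN, M_B = -22076/75 kN·m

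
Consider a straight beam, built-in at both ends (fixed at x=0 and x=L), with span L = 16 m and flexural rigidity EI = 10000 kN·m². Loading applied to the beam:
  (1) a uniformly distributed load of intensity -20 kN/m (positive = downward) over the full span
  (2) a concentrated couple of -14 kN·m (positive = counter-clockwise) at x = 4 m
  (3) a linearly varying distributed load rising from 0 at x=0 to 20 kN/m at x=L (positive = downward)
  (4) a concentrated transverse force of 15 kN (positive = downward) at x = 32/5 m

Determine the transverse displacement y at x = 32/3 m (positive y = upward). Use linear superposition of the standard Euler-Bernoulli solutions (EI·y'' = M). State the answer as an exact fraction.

y(32/3) = 1169891/11390625 m

Load 1 — uniform load w=-20 kN/m over full span:
  y_1 = -wx²(L-x)²/(24EI) = -(-20)·(32/3)²·(16-(32/3))²/(24·10000) = 8192/30375 m
Load 2 — applied couple M₀=-14 kN·m at a=4 m (b=L-a=12):
  y_2 = (R_Ax³/6 - M_Ax²/2 - M₀(x-a)²/2)/EI  [x>a] with R_A=-63/64, M_A=21/8 = ((-63/64)·(32/3)³/6 - (21/8)·(32/3)²/2 - (-14)·((32/3)-4)²/2)/10000 = -7/1875 m
Load 3 — triangular load w₀=20 kN/m (0→w₀ over full span):
  y_3 = -w₀x²(L-x)²(x+2L)/(120LEI) = -20·(32/3)²·(16-(32/3))²·((32/3)+2·16)/(120·16·10000) = -65536/455625 m
Load 4 — point force P=15 kN at a=32/5 m (b=L-a=48/5):
  y_4 = -Pa²(L-x)²(3bL-(3b+a)(L-x))/(6L³EI)  [x>a] = -15·(32/5)²·(16-(32/3))²·(3·(48/5)·16-(3·(48/5)+(32/5))·(16-(32/3)))/(6·16³·10000) = -8192/421875 m
Superposition: y = Σ y_i = 1169891/11390625 m ≈ 0.102706 m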